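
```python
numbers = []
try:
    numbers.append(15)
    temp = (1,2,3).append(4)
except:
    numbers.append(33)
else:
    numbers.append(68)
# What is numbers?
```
[15, 33]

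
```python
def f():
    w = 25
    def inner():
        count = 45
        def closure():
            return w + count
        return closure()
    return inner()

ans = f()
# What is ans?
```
70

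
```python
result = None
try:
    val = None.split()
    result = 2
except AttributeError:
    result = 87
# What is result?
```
87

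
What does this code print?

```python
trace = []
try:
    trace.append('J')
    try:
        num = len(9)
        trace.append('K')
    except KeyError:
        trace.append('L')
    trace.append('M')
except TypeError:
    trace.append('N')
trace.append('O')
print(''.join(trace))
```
JNO

Inner handler doesn't match, propagates to outer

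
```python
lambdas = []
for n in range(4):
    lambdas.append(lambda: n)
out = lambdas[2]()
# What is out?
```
3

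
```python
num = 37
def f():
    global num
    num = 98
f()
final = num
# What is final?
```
98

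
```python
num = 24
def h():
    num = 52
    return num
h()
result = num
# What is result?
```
24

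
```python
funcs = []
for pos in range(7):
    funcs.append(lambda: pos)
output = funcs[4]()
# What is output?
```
6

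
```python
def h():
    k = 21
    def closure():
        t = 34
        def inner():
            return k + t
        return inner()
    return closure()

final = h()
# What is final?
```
55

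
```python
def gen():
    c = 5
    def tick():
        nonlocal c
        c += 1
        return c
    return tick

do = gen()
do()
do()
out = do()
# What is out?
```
8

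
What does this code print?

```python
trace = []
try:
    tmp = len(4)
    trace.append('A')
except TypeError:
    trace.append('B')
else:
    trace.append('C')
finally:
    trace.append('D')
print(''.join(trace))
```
BD

Exception: except runs, else skipped, finally runs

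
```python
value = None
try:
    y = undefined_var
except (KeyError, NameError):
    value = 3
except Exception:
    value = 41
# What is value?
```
3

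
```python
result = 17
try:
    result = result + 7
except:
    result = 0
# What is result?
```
24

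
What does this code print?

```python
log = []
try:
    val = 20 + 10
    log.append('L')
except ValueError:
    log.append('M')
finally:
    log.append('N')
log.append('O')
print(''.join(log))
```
LNO

finally runs after normal execution too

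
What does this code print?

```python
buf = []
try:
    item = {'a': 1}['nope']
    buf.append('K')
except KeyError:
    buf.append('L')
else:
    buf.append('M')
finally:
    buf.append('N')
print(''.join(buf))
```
LN

Exception: except runs, else skipped, finally runs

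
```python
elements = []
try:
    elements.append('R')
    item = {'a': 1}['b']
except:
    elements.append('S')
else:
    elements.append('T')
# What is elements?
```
['R', 'S']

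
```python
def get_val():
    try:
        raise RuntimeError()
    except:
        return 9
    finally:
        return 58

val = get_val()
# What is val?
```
58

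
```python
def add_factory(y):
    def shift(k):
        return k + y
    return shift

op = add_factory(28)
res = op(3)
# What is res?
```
31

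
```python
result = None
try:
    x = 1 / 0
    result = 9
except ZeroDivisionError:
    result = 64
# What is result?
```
64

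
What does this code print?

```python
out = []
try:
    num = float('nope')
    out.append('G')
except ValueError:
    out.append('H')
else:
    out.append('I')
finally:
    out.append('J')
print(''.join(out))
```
HJ

Exception: except runs, else skipped, finally runs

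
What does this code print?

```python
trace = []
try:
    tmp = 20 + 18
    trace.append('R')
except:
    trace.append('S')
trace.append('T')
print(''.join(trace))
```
RT

No exception, try block completes normally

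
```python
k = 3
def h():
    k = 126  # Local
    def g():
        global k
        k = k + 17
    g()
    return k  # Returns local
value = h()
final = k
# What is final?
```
20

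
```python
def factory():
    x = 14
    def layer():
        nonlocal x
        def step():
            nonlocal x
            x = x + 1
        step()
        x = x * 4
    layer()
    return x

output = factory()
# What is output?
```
60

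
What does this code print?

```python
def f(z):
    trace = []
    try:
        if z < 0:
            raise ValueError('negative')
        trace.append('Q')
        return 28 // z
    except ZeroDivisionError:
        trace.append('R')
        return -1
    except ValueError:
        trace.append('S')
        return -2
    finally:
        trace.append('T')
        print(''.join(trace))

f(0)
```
QRT

z=0 causes ZeroDivisionError, caught, finally prints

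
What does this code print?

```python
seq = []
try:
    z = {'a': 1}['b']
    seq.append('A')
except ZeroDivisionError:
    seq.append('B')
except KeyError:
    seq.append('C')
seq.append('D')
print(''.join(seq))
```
CD

KeyError is caught by its specific handler, not ZeroDivisionError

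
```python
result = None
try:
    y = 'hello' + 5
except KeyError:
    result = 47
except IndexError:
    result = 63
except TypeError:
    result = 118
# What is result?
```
118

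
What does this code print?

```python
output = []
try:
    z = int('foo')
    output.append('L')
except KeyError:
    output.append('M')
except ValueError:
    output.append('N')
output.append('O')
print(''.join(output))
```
NO

ValueError is caught by its specific handler, not KeyError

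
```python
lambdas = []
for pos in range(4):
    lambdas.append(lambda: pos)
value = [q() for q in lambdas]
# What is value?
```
[3, 3, 3, 3]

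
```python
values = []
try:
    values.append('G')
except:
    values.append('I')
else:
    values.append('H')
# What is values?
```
['G', 'H']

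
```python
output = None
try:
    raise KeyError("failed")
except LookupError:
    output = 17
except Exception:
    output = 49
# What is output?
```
17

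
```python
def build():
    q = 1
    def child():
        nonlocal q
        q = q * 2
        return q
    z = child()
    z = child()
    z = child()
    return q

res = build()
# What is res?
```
8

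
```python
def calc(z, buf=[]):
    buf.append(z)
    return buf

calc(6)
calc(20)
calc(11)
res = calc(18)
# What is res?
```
[6, 20, 11, 18]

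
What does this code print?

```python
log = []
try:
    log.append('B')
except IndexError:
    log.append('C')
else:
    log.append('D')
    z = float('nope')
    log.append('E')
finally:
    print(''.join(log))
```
BD

Try succeeds, else appends 'D', ValueError in else is uncaught, finally prints before exception propagates ('E' never appended)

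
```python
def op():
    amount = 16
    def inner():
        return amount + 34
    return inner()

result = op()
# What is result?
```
50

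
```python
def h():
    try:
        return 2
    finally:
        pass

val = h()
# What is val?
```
2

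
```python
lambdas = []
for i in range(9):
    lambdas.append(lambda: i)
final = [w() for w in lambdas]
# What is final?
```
[8, 8, 8, 8, 8, 8, 8, 8, 8]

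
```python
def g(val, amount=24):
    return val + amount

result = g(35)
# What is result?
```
59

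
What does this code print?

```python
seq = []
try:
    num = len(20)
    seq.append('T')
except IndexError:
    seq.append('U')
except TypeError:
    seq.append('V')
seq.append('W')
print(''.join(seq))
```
VW

TypeError is caught by its specific handler, not IndexError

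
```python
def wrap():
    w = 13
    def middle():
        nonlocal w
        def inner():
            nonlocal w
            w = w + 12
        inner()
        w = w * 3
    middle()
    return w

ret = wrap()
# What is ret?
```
75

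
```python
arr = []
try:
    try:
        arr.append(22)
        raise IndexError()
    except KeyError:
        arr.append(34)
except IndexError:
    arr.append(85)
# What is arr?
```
[22, 85]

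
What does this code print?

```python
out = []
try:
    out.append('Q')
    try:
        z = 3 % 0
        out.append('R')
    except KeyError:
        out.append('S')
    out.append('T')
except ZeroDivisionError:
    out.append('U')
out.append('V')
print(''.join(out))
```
QUV

Inner handler doesn't match, propagates to outer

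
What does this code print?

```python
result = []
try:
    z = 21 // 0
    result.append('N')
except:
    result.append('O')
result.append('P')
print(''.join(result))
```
OP

Exception raised in try, caught by bare except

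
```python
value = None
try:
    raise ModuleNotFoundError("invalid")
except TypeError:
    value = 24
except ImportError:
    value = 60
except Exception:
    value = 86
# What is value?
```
60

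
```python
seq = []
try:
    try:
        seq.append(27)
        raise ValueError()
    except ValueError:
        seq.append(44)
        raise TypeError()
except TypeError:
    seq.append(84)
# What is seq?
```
[27, 44, 84]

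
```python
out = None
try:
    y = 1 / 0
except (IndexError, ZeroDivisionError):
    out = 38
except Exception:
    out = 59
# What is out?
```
38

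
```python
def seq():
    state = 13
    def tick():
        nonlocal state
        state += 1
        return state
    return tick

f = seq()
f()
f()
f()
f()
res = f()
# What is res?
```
18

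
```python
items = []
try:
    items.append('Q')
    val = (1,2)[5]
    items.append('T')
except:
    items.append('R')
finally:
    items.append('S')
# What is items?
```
['Q', 'R', 'S']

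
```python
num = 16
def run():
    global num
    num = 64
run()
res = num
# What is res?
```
64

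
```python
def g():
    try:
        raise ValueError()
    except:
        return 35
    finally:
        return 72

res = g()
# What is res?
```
72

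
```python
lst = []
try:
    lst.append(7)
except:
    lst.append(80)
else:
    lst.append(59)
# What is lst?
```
[7, 59]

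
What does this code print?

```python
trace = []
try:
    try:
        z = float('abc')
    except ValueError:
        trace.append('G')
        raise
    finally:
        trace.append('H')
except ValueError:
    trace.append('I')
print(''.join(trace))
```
GHI

finally runs before re-raised exception propagates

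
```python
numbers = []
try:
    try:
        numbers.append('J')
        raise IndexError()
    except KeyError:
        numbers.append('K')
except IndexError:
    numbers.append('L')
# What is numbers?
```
['J', 'L']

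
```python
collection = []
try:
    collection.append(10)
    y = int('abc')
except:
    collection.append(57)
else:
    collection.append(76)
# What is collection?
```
[10, 57]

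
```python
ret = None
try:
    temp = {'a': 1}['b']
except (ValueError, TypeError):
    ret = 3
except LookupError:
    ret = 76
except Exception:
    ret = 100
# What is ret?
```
76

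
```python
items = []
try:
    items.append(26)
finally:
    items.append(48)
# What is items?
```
[26, 48]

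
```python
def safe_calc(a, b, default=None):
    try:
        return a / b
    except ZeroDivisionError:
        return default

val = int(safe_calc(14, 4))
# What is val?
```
3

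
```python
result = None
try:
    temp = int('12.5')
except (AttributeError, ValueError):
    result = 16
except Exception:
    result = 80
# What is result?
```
16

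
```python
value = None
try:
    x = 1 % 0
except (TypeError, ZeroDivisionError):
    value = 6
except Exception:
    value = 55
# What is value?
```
6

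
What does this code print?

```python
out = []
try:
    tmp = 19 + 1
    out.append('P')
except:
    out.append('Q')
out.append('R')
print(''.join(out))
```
PR

No exception, try block completes normally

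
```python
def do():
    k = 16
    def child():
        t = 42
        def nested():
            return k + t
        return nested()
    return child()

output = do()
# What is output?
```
58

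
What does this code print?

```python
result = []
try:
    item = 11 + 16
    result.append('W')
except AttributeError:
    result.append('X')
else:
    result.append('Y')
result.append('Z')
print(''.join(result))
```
WYZ

else block runs when no exception occurs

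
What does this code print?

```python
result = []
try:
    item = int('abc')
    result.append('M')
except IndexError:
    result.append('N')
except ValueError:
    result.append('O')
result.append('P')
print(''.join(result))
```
OP

ValueError is caught by its specific handler, not IndexError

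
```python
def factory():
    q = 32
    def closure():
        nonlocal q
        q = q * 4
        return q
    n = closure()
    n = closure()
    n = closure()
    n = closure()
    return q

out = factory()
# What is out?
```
8192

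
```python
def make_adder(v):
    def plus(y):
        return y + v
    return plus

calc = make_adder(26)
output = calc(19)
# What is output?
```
45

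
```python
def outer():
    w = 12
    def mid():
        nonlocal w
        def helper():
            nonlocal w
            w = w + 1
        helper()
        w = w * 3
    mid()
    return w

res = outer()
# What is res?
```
39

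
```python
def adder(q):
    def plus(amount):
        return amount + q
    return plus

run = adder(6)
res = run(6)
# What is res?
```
12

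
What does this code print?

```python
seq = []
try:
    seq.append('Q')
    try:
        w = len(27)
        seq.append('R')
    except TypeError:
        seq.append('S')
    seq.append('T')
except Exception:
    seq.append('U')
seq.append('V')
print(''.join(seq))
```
QSTV

Inner exception caught by inner handler, outer continues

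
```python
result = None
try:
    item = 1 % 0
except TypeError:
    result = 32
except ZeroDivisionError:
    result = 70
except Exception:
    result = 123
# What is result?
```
70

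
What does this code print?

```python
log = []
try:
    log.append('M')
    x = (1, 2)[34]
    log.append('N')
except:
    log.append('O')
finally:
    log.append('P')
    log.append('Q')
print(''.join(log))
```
MOPQ

Code before exception runs, then except, then all of finally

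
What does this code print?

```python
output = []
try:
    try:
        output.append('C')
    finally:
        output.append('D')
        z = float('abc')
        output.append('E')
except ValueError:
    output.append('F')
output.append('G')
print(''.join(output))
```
CDFG

Exception in inner finally caught by outer except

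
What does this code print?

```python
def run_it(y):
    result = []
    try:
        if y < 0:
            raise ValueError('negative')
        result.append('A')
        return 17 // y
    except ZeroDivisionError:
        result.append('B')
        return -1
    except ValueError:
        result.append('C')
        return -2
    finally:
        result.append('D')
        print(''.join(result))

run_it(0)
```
ABD

y=0 causes ZeroDivisionError, caught, finally prints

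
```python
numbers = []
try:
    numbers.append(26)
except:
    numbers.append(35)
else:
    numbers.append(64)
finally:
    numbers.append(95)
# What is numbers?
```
[26, 64, 95]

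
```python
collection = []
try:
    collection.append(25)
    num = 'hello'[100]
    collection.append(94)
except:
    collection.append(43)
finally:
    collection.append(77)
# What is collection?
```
[25, 43, 77]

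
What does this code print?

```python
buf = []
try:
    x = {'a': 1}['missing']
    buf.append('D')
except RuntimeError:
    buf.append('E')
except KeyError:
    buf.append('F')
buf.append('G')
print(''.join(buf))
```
FG

KeyError is caught by its specific handler, not RuntimeError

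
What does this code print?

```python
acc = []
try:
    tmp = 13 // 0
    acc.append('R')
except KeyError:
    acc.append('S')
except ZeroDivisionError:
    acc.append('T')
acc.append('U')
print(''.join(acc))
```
TU

ZeroDivisionError is caught by its specific handler, not KeyError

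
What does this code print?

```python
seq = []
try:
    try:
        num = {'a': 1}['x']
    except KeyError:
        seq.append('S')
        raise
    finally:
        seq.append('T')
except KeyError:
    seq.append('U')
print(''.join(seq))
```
STU

finally runs before re-raised exception propagates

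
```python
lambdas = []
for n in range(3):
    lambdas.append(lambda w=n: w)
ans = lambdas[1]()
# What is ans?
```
1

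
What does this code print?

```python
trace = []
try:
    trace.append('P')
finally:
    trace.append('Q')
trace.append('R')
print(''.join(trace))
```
PQR

try/finally without except, no exception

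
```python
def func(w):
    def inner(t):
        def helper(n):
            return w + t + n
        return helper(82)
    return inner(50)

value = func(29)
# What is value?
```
161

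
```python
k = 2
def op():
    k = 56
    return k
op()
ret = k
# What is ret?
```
2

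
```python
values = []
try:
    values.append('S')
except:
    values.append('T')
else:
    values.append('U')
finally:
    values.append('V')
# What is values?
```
['S', 'U', 'V']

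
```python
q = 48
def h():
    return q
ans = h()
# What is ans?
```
48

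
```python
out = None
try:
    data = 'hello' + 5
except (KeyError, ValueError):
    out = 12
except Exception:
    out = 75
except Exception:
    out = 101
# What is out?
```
75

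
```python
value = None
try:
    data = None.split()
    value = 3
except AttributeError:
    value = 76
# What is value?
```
76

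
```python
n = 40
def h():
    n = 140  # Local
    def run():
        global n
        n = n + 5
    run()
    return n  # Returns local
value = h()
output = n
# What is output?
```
45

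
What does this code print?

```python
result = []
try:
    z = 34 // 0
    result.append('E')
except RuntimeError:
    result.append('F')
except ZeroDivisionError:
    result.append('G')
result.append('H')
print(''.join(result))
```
GH

ZeroDivisionError is caught by its specific handler, not RuntimeError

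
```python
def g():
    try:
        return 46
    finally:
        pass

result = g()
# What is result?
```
46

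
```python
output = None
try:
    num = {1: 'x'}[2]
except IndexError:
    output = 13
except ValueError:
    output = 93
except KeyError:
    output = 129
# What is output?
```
129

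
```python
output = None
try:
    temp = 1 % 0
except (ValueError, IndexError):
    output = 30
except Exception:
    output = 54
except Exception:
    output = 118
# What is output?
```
54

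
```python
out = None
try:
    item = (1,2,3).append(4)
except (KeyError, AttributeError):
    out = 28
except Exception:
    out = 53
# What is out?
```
28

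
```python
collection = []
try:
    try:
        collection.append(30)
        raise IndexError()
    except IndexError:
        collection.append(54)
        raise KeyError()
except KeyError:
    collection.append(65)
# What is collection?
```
[30, 54, 65]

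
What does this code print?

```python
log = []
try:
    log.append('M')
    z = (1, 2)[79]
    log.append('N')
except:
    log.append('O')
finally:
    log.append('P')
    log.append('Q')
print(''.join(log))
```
MOPQ

Code before exception runs, then except, then all of finally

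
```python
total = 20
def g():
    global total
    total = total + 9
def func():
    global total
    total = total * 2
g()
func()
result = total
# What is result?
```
58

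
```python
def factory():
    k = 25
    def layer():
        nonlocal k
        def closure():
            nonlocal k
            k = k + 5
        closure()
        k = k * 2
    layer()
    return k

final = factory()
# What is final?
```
60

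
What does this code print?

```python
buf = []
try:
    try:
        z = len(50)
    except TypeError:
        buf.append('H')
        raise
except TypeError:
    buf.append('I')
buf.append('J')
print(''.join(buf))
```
HIJ

raise without argument re-raises current exception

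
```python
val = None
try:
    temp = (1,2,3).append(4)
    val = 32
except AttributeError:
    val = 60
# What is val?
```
60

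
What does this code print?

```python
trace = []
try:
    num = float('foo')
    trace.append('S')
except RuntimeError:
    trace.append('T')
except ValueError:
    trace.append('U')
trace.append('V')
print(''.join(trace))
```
UV

ValueError is caught by its specific handler, not RuntimeError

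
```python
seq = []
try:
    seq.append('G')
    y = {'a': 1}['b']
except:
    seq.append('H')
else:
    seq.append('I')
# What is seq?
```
['G', 'H']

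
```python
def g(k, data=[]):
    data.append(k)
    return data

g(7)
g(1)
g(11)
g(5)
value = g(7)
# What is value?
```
[7, 1, 11, 5, 7]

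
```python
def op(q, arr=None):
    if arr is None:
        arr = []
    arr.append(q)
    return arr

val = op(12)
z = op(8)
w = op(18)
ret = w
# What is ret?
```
[18]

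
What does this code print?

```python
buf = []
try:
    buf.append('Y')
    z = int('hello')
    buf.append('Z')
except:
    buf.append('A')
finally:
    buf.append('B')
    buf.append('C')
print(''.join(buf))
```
YABC

Code before exception runs, then except, then all of finally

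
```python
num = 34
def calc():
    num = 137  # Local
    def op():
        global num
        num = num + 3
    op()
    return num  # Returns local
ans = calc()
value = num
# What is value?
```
37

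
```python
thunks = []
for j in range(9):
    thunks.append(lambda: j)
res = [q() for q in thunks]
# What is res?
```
[8, 8, 8, 8, 8, 8, 8, 8, 8]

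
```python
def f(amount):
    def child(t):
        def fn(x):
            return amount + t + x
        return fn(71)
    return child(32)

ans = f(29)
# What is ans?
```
132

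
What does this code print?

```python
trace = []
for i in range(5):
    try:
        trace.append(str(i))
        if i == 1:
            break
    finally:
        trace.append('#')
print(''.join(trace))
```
0#1#

finally runs even when breaking out of loop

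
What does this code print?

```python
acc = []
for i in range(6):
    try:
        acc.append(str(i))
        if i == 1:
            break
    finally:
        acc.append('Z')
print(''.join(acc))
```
0Z1Z

finally runs even when breaking out of loop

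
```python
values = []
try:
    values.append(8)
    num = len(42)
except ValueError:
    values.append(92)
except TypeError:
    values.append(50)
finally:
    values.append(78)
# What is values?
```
[8, 50, 78]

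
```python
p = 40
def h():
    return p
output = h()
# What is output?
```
40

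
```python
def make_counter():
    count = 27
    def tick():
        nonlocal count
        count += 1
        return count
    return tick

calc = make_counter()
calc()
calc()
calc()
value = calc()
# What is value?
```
31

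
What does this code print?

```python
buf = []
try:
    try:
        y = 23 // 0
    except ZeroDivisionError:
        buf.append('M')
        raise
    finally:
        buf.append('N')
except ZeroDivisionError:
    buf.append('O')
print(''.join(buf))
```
MNO

finally runs before re-raised exception propagates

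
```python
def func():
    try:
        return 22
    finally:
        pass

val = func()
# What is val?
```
22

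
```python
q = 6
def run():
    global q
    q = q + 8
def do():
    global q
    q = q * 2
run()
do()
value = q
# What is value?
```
28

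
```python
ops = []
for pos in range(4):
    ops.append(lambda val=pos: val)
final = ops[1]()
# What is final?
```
1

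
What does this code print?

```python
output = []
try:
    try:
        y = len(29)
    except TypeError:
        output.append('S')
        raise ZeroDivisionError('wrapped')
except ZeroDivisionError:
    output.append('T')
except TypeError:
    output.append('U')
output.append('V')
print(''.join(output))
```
STV

ZeroDivisionError raised and caught, original TypeError not re-raised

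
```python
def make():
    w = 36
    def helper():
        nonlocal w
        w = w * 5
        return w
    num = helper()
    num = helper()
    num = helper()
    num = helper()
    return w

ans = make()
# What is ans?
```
22500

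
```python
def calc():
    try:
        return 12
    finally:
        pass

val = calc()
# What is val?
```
12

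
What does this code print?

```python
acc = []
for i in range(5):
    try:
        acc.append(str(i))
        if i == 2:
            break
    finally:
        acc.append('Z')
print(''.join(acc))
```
0Z1Z2Z

finally runs even when breaking out of loop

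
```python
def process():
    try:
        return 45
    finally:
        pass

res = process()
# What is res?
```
45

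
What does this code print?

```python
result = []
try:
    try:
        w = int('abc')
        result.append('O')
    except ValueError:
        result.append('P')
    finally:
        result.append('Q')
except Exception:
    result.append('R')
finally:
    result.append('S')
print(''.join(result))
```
PQS

Both finally blocks run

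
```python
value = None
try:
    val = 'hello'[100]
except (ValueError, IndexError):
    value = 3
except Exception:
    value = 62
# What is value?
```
3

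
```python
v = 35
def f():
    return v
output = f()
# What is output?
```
35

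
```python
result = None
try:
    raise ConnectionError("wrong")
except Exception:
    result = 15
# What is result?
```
15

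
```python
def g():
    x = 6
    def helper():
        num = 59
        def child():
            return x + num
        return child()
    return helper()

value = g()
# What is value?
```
65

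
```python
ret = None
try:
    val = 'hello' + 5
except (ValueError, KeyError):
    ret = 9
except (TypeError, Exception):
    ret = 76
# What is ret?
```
76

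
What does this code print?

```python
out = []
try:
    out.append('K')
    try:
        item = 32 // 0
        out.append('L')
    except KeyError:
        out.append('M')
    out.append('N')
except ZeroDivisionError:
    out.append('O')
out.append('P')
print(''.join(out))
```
KOP

Inner handler doesn't match, propagates to outer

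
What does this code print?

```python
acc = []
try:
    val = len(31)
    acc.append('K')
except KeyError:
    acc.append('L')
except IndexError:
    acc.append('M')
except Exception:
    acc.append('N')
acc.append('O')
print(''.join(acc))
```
NO

TypeError not specifically caught, falls to Exception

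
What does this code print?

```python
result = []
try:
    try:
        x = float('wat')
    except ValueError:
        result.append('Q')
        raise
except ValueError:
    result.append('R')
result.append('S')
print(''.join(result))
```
QRS

raise without argument re-raises current exception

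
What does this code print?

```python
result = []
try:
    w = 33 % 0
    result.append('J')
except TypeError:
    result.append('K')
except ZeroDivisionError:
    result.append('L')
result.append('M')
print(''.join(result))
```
LM

ZeroDivisionError is caught by its specific handler, not TypeError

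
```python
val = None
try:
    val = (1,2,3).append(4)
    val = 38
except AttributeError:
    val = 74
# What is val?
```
74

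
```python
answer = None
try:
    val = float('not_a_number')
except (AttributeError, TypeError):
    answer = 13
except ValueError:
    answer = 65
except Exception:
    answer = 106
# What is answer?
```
65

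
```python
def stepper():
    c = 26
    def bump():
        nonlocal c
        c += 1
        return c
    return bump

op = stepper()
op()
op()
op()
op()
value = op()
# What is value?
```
31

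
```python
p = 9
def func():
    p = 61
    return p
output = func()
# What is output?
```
61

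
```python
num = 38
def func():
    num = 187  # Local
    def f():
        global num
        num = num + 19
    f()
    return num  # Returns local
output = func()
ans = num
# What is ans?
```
57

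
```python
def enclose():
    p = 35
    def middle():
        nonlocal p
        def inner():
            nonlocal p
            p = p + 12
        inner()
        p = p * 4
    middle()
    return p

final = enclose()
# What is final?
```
188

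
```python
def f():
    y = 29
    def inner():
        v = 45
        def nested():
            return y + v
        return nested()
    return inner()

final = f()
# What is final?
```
74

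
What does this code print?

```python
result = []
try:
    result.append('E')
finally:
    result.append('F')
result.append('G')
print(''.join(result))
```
EFG

try/finally without except, no exception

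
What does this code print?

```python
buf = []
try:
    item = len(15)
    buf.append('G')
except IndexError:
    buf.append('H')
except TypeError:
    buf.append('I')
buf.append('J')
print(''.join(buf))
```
IJ

TypeError is caught by its specific handler, not IndexError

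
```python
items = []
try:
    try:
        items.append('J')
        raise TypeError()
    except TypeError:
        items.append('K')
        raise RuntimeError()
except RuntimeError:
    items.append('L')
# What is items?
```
['J', 'K', 'L']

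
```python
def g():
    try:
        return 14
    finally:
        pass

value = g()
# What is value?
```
14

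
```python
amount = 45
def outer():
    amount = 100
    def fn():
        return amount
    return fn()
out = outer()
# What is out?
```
100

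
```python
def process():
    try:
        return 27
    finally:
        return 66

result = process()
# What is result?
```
66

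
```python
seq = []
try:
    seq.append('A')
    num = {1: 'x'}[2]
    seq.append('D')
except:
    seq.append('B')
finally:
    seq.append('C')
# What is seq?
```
['A', 'B', 'C']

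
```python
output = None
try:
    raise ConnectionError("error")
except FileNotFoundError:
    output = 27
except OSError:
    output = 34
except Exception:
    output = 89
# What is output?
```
34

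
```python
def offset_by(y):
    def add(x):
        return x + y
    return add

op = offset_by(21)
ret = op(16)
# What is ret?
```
37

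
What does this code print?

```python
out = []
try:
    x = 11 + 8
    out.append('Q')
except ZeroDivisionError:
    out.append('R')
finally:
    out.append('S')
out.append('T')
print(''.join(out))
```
QST

finally runs after normal execution too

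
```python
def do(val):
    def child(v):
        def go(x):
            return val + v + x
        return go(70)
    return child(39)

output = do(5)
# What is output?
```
114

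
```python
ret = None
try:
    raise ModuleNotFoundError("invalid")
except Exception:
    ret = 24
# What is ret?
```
24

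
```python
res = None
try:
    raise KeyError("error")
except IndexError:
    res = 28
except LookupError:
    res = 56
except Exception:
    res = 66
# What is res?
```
56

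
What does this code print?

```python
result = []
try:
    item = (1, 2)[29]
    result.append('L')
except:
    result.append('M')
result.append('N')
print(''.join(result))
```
MN

Exception raised in try, caught by bare except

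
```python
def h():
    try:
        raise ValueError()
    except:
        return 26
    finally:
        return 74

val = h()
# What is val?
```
74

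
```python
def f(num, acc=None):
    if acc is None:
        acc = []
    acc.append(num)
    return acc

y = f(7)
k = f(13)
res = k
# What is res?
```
[13]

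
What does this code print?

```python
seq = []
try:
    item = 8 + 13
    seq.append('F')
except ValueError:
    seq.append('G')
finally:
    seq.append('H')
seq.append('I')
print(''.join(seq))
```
FHI

finally runs after normal execution too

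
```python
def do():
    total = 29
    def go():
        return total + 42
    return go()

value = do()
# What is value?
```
71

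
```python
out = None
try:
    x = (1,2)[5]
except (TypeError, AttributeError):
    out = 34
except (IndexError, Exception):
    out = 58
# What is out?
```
58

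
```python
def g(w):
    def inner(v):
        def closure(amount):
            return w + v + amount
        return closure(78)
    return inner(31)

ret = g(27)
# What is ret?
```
136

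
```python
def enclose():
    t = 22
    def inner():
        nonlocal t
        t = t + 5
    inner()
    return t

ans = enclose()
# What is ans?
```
27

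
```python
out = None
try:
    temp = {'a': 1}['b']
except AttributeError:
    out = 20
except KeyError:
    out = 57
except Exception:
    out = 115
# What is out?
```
57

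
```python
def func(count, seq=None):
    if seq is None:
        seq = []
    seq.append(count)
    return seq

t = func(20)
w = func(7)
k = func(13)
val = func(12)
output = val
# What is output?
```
[12]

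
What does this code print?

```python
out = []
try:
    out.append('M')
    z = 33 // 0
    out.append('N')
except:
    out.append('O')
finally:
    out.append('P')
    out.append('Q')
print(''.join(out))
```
MOPQ

Code before exception runs, then except, then all of finally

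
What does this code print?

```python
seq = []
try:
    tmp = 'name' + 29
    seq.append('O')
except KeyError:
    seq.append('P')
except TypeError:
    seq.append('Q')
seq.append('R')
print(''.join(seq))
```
QR

TypeError is caught by its specific handler, not KeyError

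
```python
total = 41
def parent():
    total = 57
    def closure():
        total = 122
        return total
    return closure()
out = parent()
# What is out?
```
122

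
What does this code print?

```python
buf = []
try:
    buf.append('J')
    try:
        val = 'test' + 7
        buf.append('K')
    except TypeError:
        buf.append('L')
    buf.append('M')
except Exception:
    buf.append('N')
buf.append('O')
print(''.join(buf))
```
JLMO

Inner exception caught by inner handler, outer continues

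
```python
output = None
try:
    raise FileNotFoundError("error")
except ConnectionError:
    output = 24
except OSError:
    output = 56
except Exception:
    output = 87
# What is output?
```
56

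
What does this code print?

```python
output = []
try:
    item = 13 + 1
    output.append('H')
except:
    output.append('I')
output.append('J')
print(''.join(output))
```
HJ

No exception, try block completes normally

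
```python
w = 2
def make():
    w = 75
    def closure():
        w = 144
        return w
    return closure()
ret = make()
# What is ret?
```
144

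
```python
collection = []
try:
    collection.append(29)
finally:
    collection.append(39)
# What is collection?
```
[29, 39]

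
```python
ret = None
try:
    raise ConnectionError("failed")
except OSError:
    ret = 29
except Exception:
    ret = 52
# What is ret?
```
29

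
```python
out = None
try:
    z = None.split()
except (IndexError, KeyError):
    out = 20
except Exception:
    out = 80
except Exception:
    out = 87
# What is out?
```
80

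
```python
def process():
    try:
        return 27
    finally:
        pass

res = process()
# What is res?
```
27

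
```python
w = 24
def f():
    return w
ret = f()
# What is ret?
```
24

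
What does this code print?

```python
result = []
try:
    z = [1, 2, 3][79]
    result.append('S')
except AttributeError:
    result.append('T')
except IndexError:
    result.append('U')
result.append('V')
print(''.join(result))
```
UV

IndexError is caught by its specific handler, not AttributeError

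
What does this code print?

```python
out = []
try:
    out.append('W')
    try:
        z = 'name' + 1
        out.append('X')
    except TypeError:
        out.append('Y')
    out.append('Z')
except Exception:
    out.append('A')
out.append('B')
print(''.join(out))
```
WYZB

Inner exception caught by inner handler, outer continues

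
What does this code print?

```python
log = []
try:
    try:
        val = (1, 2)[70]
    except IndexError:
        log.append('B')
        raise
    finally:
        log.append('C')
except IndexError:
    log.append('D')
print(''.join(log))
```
BCD

finally runs before re-raised exception propagates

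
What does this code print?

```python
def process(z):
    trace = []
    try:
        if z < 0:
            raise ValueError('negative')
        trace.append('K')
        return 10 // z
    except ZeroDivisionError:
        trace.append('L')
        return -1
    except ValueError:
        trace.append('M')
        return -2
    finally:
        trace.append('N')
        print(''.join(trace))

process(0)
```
KLN

z=0 causes ZeroDivisionError, caught, finally prints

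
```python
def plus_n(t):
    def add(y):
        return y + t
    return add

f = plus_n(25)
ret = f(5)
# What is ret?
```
30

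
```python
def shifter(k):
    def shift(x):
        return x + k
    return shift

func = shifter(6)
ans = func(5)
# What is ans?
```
11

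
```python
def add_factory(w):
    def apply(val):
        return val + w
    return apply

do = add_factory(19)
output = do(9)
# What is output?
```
28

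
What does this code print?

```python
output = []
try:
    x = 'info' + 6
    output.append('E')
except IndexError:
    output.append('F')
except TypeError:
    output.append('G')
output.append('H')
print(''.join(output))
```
GH

TypeError is caught by its specific handler, not IndexError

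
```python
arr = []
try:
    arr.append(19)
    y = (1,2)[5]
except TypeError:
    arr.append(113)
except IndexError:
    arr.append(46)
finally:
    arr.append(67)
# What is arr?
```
[19, 46, 67]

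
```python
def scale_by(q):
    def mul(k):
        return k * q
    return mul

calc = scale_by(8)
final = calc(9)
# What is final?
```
72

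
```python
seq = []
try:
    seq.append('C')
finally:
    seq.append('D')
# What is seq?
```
['C', 'D']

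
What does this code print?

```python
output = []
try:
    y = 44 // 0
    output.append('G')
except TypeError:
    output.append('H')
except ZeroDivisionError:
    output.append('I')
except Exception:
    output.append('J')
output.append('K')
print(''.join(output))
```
IK

ZeroDivisionError matches before generic Exception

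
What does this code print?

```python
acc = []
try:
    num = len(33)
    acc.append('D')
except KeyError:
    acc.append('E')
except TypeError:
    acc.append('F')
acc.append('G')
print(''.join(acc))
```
FG

TypeError is caught by its specific handler, not KeyError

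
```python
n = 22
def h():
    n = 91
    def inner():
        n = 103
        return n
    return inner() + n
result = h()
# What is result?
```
194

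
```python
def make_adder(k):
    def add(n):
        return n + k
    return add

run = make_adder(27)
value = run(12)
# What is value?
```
39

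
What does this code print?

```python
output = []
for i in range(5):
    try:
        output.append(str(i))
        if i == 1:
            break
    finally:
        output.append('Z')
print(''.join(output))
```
0Z1Z

finally runs even when breaking out of loop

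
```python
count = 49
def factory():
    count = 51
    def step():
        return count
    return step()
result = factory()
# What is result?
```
51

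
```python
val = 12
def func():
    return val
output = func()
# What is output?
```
12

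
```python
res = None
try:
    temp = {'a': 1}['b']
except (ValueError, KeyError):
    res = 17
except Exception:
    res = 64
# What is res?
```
17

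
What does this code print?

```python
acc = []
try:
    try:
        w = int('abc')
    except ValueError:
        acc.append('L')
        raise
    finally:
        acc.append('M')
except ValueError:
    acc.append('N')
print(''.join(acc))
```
LMN

finally runs before re-raised exception propagates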